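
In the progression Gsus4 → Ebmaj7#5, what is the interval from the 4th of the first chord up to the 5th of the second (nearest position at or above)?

M7

Gsus4 has C as its 4th, and Ebmaj7#5 has B as its 5th.
Counting 7 letters and 11 half steps from C gives a major seventh.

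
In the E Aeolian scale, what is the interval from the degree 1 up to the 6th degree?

minor sixth

The scale runs E F# G A B C D.
Degree 1 = E; scale degree 6 = C.
From E to C: 8 semitones over a sixth = minor.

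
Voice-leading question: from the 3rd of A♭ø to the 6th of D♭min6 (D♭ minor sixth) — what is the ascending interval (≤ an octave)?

The 3rd of A♭ø is C♭; the 6th of D♭min6 (D♭ minor sixth) is B♭.
C♭ up to B♭ spans 7 letter names and 11 semitones — a major seventh.

major 7th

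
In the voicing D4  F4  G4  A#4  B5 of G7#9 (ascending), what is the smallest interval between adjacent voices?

major 2nd

Adjacent intervals: D4→F4 = minor third; F4→G4 = major second; G4→A#4 = augmented second; A#4→B5 = minor ninth.
The smallest is F4 to G4, a major second (2 semitones).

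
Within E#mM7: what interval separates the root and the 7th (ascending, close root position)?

major seventh

E#mM7 is spelled E# G# B# D##.
Root = E#; 7th = D##.
E# up to D## spans 7 letter names and 11 semitones — a major seventh.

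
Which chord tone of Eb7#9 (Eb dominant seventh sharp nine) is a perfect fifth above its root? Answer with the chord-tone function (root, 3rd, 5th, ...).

5th

Eb7#9 is spelled Eb G Bb Db F#.
The root is Eb. A perfect fifth above Eb is Bb.
Bb is the chord's 5th.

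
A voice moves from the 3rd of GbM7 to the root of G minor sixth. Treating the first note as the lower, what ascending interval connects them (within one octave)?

GbM7 has Bb as its 3rd, and G minor sixth has G as its root.
Bb up to G spans 6 letter names and 9 semitones — a major sixth.

M6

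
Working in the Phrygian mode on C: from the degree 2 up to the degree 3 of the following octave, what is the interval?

M9

C phrygian: C D♭ E♭ F G A♭ B♭.
So we need the interval from D♭ up to E♭.
Counting 9 letters and 14 half steps from D♭ gives a major ninth.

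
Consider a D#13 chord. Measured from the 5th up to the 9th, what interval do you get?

Spelling the chord: D# F## A# C# E# B#.
So we need the interval from A# up to E#.
From A# to E# is 7 semitones, exactly the perfect fifth.

perfect fifth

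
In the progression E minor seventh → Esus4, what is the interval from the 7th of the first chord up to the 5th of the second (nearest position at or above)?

major sixth

E minor seventh has D as its 7th, and Esus4 has B as its 5th.
From D to B is 9 semitones, exactly the major sixth.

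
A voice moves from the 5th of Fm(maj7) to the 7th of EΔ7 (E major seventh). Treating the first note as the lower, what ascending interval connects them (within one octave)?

augmented second

Fm(maj7) has C as its 5th, and EΔ7 (E major seventh) has D♯ as its 7th.
C up to D♯ is 3 semitones, a half step wider than a major second, so the interval is augmented.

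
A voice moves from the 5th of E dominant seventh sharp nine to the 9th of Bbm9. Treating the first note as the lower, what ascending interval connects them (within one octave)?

E dominant seventh sharp nine has B as its 5th, and Bbm9 has C as its 9th.
B up to C is 1 semitone, a half step narrower than a major second, so the interval is minor.

minor second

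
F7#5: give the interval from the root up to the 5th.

augmented 5th

F augmented seventh: F, A, C#, Eb.
Root = F; 5th = C#.
5 letter names make it a fifth; at 8 semitones (a half step wider than perfect) the quality is augmented.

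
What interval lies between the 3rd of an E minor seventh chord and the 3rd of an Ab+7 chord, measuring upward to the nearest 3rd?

E minor seventh has G as its 3rd, and Ab+7 has C as its 3rd.
From G to C is 5 semitones, exactly the perfect fourth.

perfect 4th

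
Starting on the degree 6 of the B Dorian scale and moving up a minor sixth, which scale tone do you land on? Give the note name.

E

The scale is B C# D E F# G# A.
The degree 6 is G#; a minor sixth above that is E — scale degree 4.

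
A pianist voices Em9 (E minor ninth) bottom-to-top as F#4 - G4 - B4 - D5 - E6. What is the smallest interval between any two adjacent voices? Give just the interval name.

m2

Adjacent intervals: F#4→G4 = minor second; G4→B4 = major third; B4→D5 = minor third; D5→E6 = major ninth.
The smallest is F#4 to G4, a minor second (1 semitone).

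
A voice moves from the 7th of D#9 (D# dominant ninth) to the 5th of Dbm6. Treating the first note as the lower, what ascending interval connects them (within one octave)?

diminished sixth

The 7th of D#9 (D# dominant ninth) is C#; the 5th of Dbm6 is Ab.
C# up to Ab is 7 semitones, a whole step narrower than a major sixth, so the interval is diminished.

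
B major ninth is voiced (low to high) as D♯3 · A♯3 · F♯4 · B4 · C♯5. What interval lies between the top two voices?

major second

Those voices are B4 and C♯5.
B up to C♯ spans 2 letter names and 2 semitones — a major second.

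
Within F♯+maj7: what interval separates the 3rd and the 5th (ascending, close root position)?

The chord tones of F♯+maj7 are F♯–A♯–C𝄪–E♯.
3rd = A♯; 5th = C𝄪.
Counting 3 letters and 4 half steps from A♯ gives a major third.

major 3rd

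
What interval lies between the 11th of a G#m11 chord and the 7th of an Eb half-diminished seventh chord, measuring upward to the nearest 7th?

G#m11 has C# as its 11th, and Eb half-diminished seventh has Db as its 7th.
C# up to Db is 0 semitones, a whole step narrower than a major second, so the interval is diminished.

d2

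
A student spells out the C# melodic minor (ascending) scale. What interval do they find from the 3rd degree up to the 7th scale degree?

The scale runs C# D# E F# G# A# B#.
So we need the interval from E up to B#.
From E to B#: 8 semitones over a fifth = augmented.

augmented fifth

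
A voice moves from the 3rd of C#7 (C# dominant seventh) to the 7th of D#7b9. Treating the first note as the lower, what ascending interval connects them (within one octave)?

C#7 (C# dominant seventh) has E# as its 3rd, and D#7b9 has C# as its 7th.
E# up to C# is 8 semitones, a half step narrower than a major sixth, so the interval is minor.

minor sixth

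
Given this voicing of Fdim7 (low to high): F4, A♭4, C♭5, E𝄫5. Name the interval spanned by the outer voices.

diminished seventh

The outer voices are F4 and E𝄫5.
F up to E𝄫 is 9 semitones, a whole step narrower than a major seventh, so the interval is diminished.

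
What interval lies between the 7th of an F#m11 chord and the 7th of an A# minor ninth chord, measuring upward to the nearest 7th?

F#m11 has E as its 7th, and A# minor ninth has G# as its 7th.
Counting 3 letters and 4 half steps from E gives a major third.

major 3rd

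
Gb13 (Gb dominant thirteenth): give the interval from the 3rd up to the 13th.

Gb13: Gb Bb Db Fb Ab Eb.
That puts Bb below Eb.
From Bb to Eb is 17 semitones, exactly the perfect eleventh.

P11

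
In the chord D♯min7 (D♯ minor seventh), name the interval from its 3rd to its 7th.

perfect 5th

D♯-7 (D♯ minor seventh): D♯-F♯-A♯-C♯.
The 3rd is F♯ and the 7th is C♯.
F♯ up to C♯ spans 5 letter names and 7 semitones — a perfect fifth.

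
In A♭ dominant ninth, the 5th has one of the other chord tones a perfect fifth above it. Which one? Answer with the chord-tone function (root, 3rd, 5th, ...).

A♭9: A♭-C-E♭-G♭-B♭.
The 5th is E♭. A perfect fifth above E♭ is B♭.
B♭ is the chord's 9th.

9th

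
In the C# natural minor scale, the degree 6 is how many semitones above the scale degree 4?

3

The scale is C# D# E F# G# A B.
F# up to A is a minor third — 3 semitones.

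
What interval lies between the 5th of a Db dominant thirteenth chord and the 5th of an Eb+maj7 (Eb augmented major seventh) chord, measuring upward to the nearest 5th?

The 5th of Db dominant thirteenth is Ab; the 5th of Eb+maj7 (Eb augmented major seventh) is B.
2 letter names make it a second; at 3 semitones (a half step wider than major) the quality is augmented.

A2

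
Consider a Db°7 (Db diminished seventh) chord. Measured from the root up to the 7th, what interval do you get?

diminished 7th

Spelling the chord: Db Fb Abb Cbb.
That puts Db below Cbb.
From Db to Cbb: 9 semitones over a seventh = diminished.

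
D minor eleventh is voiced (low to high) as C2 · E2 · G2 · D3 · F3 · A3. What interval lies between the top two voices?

Those voices are F3 and A3.
F up to A spans 3 letter names and 4 semitones — a major third.

M3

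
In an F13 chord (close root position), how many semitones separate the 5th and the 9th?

7

F dominant thirteenth is spelled F, A, C, Eb, G, D.
C to G is a perfect fifth: 7 semitones.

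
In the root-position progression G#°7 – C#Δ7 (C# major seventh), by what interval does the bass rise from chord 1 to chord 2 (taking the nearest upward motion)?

perfect fourth

The roots are G# and C#.
From G# to C# is 5 semitones, exactly the perfect fourth.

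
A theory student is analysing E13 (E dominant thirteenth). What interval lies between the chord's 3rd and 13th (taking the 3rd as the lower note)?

P11

The chord tones of E13 are E G# B D F# C#.
That puts G# below C#.
Counting 11 letters and 17 half steps from G# gives a perfect eleventh.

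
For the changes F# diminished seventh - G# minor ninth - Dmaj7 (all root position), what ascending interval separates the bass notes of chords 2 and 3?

The roots are G# and D.
G# up to D is 6 semitones, a half step narrower than a perfect fifth, so the interval is diminished.

diminished 5th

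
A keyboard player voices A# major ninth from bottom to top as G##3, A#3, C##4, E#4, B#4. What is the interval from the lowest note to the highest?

The outer voices are G##3 and B#4.
From G## to B#: 15 semitones over a tenth = minor.

m10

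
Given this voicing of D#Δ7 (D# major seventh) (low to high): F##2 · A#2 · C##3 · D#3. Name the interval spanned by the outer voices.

minor 6th

The outer voices are F##2 and D#3.
6 letter names make it a sixth; at 8 semitones (a half step narrower than major) the quality is minor.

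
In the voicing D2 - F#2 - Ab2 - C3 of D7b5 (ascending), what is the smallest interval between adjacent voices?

Adjacent intervals: D2→F#2 = major third; F#2→Ab2 = diminished third; Ab2→C3 = major third.
The smallest is F#2 to Ab2, a diminished third (2 semitones).

diminished 3rd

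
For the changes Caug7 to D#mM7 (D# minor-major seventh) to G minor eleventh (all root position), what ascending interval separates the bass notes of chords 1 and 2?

The roots are C and D#.
2 letter names make it a second; at 3 semitones (a half step wider than major) the quality is augmented.

augmented 2nd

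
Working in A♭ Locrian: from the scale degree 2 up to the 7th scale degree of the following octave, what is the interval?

Spelling A♭ Locrian: A♭ B𝄫 C♭ D♭ E𝄫 F♭ G♭.
The scale degree 2 is B𝄫 and the scale degree 7 (up an octave) is G♭.
From B𝄫 to G♭ is 21 semitones, exactly the major thirteenth.

major 13th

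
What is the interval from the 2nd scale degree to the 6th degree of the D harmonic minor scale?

The scale runs D E F G A Bb C#.
So we need the interval from E up to Bb.
5 letter names make it a fifth; at 6 semitones (a half step narrower than perfect) the quality is diminished.

diminished fifth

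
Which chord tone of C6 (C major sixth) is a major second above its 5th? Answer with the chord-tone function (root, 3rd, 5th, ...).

6th

C major sixth: C, E, G, A.
The 5th is G. A major second above G is A.
A is the chord's 6th.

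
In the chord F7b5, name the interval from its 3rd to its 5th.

The chord tones of F7b5 (F dominant seventh flat five) are F-A-Cb-Eb.
3rd = A; 5th = Cb.
3 letter names make it a third; at 2 semitones (a whole step narrower than major) the quality is diminished.

diminished 3rd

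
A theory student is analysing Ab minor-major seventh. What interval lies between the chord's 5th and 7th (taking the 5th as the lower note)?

Abm(maj7) (Ab minor-major seventh) is spelled Ab-Cb-Eb-G.
So we need the interval from Eb up to G.
Counting 3 letters and 4 half steps from Eb gives a major third.

major 3rd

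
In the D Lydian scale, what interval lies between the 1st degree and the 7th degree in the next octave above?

Spelling the D Lydian scale: D E F♯ G♯ A B C♯.
That puts D below C♯.
From D to C♯ is 23 semitones, exactly the major fourteenth.

major 14th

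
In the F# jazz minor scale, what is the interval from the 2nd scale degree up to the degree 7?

major 6th

Spelling the F# jazz minor scale: F# G# A B C# D# E#.
The 2nd scale degree is G# and the 7th degree is E#.
Counting 6 letters and 9 half steps from G# gives a major sixth.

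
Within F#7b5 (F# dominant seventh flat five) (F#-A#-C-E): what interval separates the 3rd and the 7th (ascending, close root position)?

diminished 5th

3rd = A#; 7th = E.
From A# to E: 6 semitones over a fifth = diminished.
This 3–7 tritone is the characteristic tension at the heart of the dominant sound.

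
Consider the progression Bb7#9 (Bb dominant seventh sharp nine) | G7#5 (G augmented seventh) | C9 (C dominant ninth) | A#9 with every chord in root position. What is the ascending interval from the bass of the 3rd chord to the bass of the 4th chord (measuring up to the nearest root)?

The roots are C and A#.
C up to A# is 10 semitones, a half step wider than a major sixth, so the interval is augmented.

augmented 6th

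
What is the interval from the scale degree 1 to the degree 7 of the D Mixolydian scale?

The scale runs D E F# G A B C.
Scale degree 1 = D; degree 7 = C.
From D to C: 10 semitones over a seventh = minor.

minor 7th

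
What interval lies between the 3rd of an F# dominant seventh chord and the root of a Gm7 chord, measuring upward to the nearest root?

diminished seventh

The 3rd of F# dominant seventh is A#; the root of Gm7 is G.
7 letter names make it a seventh; at 9 semitones (a whole step narrower than major) the quality is diminished.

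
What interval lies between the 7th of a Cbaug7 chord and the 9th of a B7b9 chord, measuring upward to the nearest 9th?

The 7th of Cbaug7 is Bbb; the 9th of B7b9 is C.
2 letter names make it a second; at 3 semitones (a half step wider than major) the quality is augmented.

augmented 2nd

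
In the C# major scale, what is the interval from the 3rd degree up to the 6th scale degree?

perfect fourth

C# major: C# D# E# F# G# A# B#.
So we need the interval from E# up to A#.
Counting 4 letters and 5 half steps from E# gives a perfect fourth.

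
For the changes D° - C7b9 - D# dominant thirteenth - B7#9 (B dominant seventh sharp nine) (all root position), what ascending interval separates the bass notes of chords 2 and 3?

augmented 2nd

The roots are C and D#.
C up to D# is 3 semitones, a half step wider than a major second, so the interval is augmented.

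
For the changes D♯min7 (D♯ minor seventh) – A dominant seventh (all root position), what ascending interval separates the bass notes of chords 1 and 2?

diminished fifth

The roots are D♯ and A.
D♯ up to A is 6 semitones, a half step narrower than a perfect fifth, so the interval is diminished.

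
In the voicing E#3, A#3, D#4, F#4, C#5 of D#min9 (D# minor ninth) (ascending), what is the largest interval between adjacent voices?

perfect fifth

Adjacent intervals: E#3→A#3 = perfect fourth; A#3→D#4 = perfect fourth; D#4→F#4 = minor third; F#4→C#5 = perfect fifth.
The largest is F#4 to C#5, a perfect fifth (7 semitones).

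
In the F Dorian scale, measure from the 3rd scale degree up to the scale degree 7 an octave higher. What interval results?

P12

F dorian: F G Ab Bb C D Eb.
The 3rd scale degree is Ab and the scale degree 7 (up an octave) is Eb.
Ab up to Eb spans 12 letter names and 19 semitones — a perfect twelfth.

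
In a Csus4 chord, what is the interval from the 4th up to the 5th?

major second

C sus4: C, F, G.
That puts F below G.
Counting 2 letters and 2 half steps from F gives a major second.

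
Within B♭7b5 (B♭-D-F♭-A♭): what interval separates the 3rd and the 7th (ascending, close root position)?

diminished fifth

The 3rd is D and the 7th is A♭.
From D to A♭: 6 semitones over a fifth = diminished.
That tritone between 3rd and 7th is what gives the dominant seventh its pull toward resolution.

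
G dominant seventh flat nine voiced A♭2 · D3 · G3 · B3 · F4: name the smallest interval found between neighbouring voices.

major third

Adjacent intervals: A♭2→D3 = augmented fourth; D3→G3 = perfect fourth; G3→B3 = major third; B3→F4 = diminished fifth.
The smallest is G3 to B3, a major third (4 semitones).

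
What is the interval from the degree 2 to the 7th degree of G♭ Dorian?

minor 6th

The scale runs G♭ A♭ B𝄫 C♭ D♭ E♭ F♭.
The degree 2 is A♭ and the 7th degree is F♭.
6 letter names make it a sixth; at 8 semitones (a half step narrower than major) the quality is minor.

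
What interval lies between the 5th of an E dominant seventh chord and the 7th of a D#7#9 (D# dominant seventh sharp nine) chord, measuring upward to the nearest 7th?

E dominant seventh has B as its 5th, and D#7#9 (D# dominant seventh sharp nine) has C# as its 7th.
Counting 2 letters and 2 half steps from B gives a major second.

major 2nd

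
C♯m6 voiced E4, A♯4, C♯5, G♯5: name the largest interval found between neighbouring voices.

P5

Adjacent intervals: E4→A♯4 = augmented fourth; A♯4→C♯5 = minor third; C♯5→G♯5 = perfect fifth.
The largest is C♯5 to G♯5, a perfect fifth (7 semitones).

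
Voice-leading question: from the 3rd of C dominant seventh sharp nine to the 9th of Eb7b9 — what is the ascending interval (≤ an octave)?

C dominant seventh sharp nine has E as its 3rd, and Eb7b9 has Fb as its 9th.
E up to Fb is 0 semitones, a whole step narrower than a major second, so the interval is diminished.

diminished second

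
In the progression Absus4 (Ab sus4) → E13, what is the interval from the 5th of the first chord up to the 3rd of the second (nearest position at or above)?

A3

The 5th of Absus4 (Ab sus4) is Eb; the 3rd of E13 is G#.
From Eb to G#: 5 semitones over a third = augmented.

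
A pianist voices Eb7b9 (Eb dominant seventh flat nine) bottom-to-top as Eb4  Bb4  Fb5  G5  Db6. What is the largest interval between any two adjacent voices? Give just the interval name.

perfect fifth

Adjacent intervals: Eb4→Bb4 = perfect fifth; Bb4→Fb5 = diminished fifth; Fb5→G5 = augmented second; G5→Db6 = diminished fifth.
The largest is Eb4 to Bb4, a perfect fifth (7 semitones).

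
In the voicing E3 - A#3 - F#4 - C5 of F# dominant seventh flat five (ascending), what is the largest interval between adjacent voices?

Adjacent intervals: E3→A#3 = augmented fourth; A#3→F#4 = minor sixth; F#4→C5 = diminished fifth.
The largest is A#3 to F#4, a minor sixth (8 semitones).

minor 6th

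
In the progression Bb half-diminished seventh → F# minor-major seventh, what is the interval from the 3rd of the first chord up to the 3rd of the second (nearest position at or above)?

The 3rd of Bb half-diminished seventh is Db; the 3rd of F# minor-major seventh is A.
5 letter names make it a fifth; at 8 semitones (a half step wider than perfect) the quality is augmented.

augmented fifth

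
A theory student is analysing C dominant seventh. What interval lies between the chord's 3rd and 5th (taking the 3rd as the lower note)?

minor third

The chord tones of C dominant seventh are C, E, G, Bb.
The 3rd is E and the 5th is G.
E up to G is 3 semitones, a half step narrower than a major third, so the interval is minor.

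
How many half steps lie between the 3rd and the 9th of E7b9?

Spelling the chord: E G# B D F.
G# to F is a diminished seventh: 9 semitones.

9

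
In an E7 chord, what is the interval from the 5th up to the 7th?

minor third

Spelling the chord: E-G#-B-D.
The 5th is B and the 7th is D.
From B to D: 3 semitones over a third = minor.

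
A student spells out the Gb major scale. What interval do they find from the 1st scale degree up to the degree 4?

perfect 4th

Spelling the Gb major scale: Gb Ab Bb Cb Db Eb F.
That puts Gb below Cb.
From Gb to Cb is 5 semitones, exactly the perfect fourth.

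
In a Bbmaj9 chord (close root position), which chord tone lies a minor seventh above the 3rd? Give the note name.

C

Bbmaj9 (Bb major ninth) is spelled Bb–D–F–A–C.
The 3rd is D. A minor seventh above D is C.
C is the chord's 9th.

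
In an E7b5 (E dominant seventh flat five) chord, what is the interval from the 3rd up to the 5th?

diminished third

E7b5 (E dominant seventh flat five) is spelled E–G#–Bb–D.
So we need the interval from G# up to Bb.
G# up to Bb is 2 semitones, a whole step narrower than a major third, so the interval is diminished.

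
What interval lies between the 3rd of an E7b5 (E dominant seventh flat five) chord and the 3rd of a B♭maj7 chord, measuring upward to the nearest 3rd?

The 3rd of E7b5 (E dominant seventh flat five) is G♯; the 3rd of B♭maj7 is D.
G♯ up to D is 6 semitones, a half step narrower than a perfect fifth, so the interval is diminished.

diminished fifth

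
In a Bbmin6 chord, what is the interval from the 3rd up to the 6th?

augmented fourth

The chord tones of Bbm6 (Bb minor sixth) are Bb Db F G.
3rd = Db; 6th = G.
Db up to G is 6 semitones, a half step wider than a perfect fourth, so the interval is augmented.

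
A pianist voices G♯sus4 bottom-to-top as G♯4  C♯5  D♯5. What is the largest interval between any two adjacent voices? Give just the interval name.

Adjacent intervals: G♯4→C♯5 = perfect fourth; C♯5→D♯5 = major second.
The largest is G♯4 to C♯5, a perfect fourth (5 semitones).

perfect fourth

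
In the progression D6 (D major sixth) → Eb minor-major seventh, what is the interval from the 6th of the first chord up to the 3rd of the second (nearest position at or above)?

The 6th of D6 (D major sixth) is B; the 3rd of Eb minor-major seventh is Gb.
B up to Gb is 7 semitones, a whole step narrower than a major sixth, so the interval is diminished.

d6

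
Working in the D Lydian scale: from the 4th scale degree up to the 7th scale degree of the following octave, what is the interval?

The scale runs D E F♯ G♯ A B C♯.
The 4th scale degree is G♯ and the 7th degree (up an octave) is C♯.
Counting 11 letters and 17 half steps from G♯ gives a perfect eleventh.

P11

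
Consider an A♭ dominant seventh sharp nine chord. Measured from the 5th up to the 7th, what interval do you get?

minor 3rd

A♭7#9 (A♭ dominant seventh sharp nine): A♭, C, E♭, G♭, B.
So we need the interval from E♭ up to G♭.
E♭ up to G♭ is 3 semitones, a half step narrower than a major third, so the interval is minor.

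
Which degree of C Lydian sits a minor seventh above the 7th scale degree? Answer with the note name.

The scale is C D E F# G A B.
The 7th scale degree is B; a minor seventh above that is A — scale degree 6.

A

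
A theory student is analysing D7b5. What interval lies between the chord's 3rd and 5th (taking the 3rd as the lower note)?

The chord tones of D dominant seventh flat five are D-F#-Ab-C.
That puts F# below Ab.
F# up to Ab is 2 semitones, a whole step narrower than a major third, so the interval is diminished.

diminished third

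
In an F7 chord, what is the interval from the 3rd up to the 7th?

diminished fifth

Spelling the chord: F, A, C, E♭.
3rd = A; 7th = E♭.
From A to E♭: 6 semitones over a fifth = diminished.
That tritone between 3rd and 7th is what gives the dominant seventh its pull toward resolution.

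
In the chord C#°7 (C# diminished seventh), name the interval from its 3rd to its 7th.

Spelling the chord: C#-E-G-Bb.
That puts E below Bb.
5 letter names make it a fifth; at 6 semitones (a half step narrower than perfect) the quality is diminished.

diminished fifth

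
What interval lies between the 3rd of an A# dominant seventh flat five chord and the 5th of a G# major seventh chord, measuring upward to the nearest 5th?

minor 2nd

A# dominant seventh flat five has C## as its 3rd, and G# major seventh has D# as its 5th.
From C## to D#: 1 semitone over a second = minor.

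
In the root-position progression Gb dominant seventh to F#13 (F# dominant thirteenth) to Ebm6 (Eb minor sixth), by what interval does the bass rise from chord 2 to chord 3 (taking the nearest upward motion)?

diminished seventh

The roots are F# and Eb.
F# up to Eb is 9 semitones, a whole step narrower than a major seventh, so the interval is diminished.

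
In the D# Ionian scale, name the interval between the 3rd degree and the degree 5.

minor third

D# major: D# E# F## G# A# B# C##.
That puts F## below A#.
F## up to A# is 3 semitones, a half step narrower than a major third, so the interval is minor.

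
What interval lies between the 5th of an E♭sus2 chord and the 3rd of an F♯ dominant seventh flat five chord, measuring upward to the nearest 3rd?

augmented seventh

The 5th of E♭sus2 is B♭; the 3rd of F♯ dominant seventh flat five is A♯.
B♭ up to A♯ is 12 semitones, a half step wider than a major seventh, so the interval is augmented.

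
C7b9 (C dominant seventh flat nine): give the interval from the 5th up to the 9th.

d5

C7b9 (C dominant seventh flat nine): C E G Bb Db.
So we need the interval from G up to Db.
G up to Db is 6 semitones, a half step narrower than a perfect fifth, so the interval is diminished.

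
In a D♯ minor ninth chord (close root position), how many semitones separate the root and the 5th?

7

Spelling the chord: D♯–F♯–A♯–C♯–E♯.
D♯ to A♯ is a perfect fifth: 7 semitones.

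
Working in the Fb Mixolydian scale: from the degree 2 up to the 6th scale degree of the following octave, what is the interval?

perfect twelfth

Spelling the Fb Mixolydian scale: Fb Gb Ab Bbb Cb Db Ebb.
Degree 2 = Gb; 6th scale degree (up an octave) = Db.
Gb up to Db spans 12 letter names and 19 semitones — a perfect twelfth.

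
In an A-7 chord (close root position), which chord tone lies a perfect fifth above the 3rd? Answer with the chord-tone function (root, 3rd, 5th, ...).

Amin7 (A minor seventh): A, C, E, G.
The 3rd is C. A perfect fifth above C is G.
G is the chord's 7th.

7th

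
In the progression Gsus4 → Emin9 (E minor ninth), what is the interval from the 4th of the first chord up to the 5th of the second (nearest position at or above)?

The 4th of Gsus4 is C; the 5th of Emin9 (E minor ninth) is B.
Counting 7 letters and 11 half steps from C gives a major seventh.

major seventh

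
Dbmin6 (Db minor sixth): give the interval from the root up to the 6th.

The chord tones of Db minor sixth are Db–Fb–Ab–Bb.
That puts Db below Bb.
From Db to Bb is 9 semitones, exactly the major sixth.

major 6th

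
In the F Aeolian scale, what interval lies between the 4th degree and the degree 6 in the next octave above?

The scale runs F G Ab Bb C Db Eb.
4th degree = Bb; 6th scale degree (up an octave) = Db.
Bb up to Db is 15 semitones, a half step narrower than a major tenth, so the interval is minor.

minor tenth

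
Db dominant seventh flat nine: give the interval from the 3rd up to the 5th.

The chord tones of Db dominant seventh flat nine are Db, F, Ab, Cb, Ebb.
3rd = F; 5th = Ab.
F up to Ab is 3 semitones, a half step narrower than a major third, so the interval is minor.

m3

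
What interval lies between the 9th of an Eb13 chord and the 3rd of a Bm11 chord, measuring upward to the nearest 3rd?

The 9th of Eb13 is F; the 3rd of Bm11 is D.
From F to D is 9 semitones, exactly the major sixth.

major sixth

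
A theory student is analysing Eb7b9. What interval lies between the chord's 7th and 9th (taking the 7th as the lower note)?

Spelling the chord: Eb, G, Bb, Db, Fb.
So we need the interval from Db up to Fb.
From Db to Fb: 3 semitones over a third = minor.

minor third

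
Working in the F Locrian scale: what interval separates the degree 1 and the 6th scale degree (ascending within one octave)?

m6

The scale runs F G♭ A♭ B♭ C♭ D♭ E♭.
Degree 1 = F; scale degree 6 = D♭.
6 letter names make it a sixth; at 8 semitones (a half step narrower than major) the quality is minor.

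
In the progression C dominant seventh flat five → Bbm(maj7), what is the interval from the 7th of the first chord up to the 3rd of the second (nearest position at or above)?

minor third

C dominant seventh flat five has Bb as its 7th, and Bbm(maj7) has Db as its 3rd.
Bb up to Db is 3 semitones, a half step narrower than a major third, so the interval is minor.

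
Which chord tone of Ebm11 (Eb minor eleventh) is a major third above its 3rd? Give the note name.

Ebm11 (Eb minor eleventh): Eb-Gb-Bb-Db-F-Ab.
The 3rd is Gb. A major third above Gb is Bb.
Bb is the chord's 5th.

Bb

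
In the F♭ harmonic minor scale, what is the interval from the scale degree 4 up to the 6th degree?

m3

F♭ harmonic minor: F♭ G♭ A𝄫 B𝄫 C♭ D𝄫 E♭.
The scale degree 4 is B𝄫 and the scale degree 6 is D𝄫.
B𝄫 up to D𝄫 is 3 semitones, a half step narrower than a major third, so the interval is minor.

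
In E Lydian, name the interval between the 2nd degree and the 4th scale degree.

The scale runs E F# G# A# B C# D#.
So we need the interval from F# up to A#.
Counting 3 letters and 4 half steps from F# gives a major third.

major 3rd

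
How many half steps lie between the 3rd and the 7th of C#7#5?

6

The chord tones of C#+7 are C#, E#, G##, B.
E# to B is a diminished fifth: 6 semitones.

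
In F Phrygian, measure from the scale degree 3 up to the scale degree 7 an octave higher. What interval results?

perfect 12th

The scale runs F Gb Ab Bb C Db Eb.
Scale degree 3 = Ab; degree 7 (up an octave) = Eb.
Counting 12 letters and 19 half steps from Ab gives a perfect twelfth.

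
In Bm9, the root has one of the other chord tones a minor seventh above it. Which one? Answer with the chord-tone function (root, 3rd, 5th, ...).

7th

Bm9 (B minor ninth): B, D, F♯, A, C♯.
The root is B. A minor seventh above B is A.
A is the chord's 7th.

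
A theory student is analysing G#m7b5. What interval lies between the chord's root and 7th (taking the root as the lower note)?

minor seventh

The chord tones of G#ø7 are G#, B, D, F#.
The root is G# and the 7th is F#.
G# up to F# is 10 semitones, a half step narrower than a major seventh, so the interval is minor.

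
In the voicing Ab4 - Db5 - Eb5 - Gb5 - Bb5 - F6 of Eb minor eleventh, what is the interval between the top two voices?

Those voices are Bb5 and F6.
Counting 5 letters and 7 half steps from Bb gives a perfect fifth.

P5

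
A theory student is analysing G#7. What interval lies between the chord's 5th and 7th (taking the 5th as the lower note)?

Spelling the chord: G#–B#–D#–F#.
5th = D#; 7th = F#.
3 letter names make it a third; at 3 semitones (a half step narrower than major) the quality is minor.

minor 3rd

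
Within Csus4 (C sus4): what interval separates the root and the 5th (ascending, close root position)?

perfect fifth

The chord tones of C sus4 are C-F-G.
Root = C; 5th = G.
Counting 5 letters and 7 half steps from C gives a perfect fifth.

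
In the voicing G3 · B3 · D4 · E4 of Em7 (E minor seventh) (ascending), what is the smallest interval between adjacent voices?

Adjacent intervals: G3→B3 = major third; B3→D4 = minor third; D4→E4 = major second.
The smallest is D4 to E4, a major second (2 semitones).

M2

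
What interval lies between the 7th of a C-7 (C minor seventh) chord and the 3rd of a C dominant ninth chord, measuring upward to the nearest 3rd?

A4

C-7 (C minor seventh) has B♭ as its 7th, and C dominant ninth has E as its 3rd.
4 letter names make it a fourth; at 6 semitones (a half step wider than perfect) the quality is augmented.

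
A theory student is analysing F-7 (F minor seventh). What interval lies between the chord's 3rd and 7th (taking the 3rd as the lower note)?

Fmin7 is spelled F A♭ C E♭.
That puts A♭ below E♭.
Counting 5 letters and 7 half steps from A♭ gives a perfect fifth.

perfect fifth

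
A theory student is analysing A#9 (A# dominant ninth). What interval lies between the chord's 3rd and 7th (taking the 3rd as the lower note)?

A#9: A#–C##–E#–G#–B#.
That puts C## below G#.
From C## to G#: 6 semitones over a fifth = diminished.

diminished fifth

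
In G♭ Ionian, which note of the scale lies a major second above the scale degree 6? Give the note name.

The scale is G♭ A♭ B♭ C♭ D♭ E♭ F.
The scale degree 6 is E♭; a major second above that is F — scale degree 7.

F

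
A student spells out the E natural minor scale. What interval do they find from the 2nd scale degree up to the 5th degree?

perfect fourth

Spelling the E natural minor scale: E F♯ G A B C D.
So we need the interval from F♯ up to B.
Counting 4 letters and 5 half steps from F♯ gives a perfect fourth.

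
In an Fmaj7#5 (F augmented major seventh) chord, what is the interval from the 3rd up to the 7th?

P5

F augmented major seventh is spelled F-A-C#-E.
So we need the interval from A up to E.
A up to E spans 5 letter names and 7 semitones — a perfect fifth.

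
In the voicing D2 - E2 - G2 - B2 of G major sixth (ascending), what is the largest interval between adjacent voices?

Adjacent intervals: D2→E2 = major second; E2→G2 = minor third; G2→B2 = major third.
The largest is G2 to B2, a major third (4 semitones).

major 3rd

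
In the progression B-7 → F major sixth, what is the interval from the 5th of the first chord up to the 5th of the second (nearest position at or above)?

diminished 5th

B-7 has F♯ as its 5th, and F major sixth has C as its 5th.
5 letter names make it a fifth; at 6 semitones (a half step narrower than perfect) the quality is diminished.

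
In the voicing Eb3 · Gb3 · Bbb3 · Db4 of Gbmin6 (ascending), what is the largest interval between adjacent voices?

Adjacent intervals: Eb3→Gb3 = minor third; Gb3→Bbb3 = minor third; Bbb3→Db4 = major third.
The largest is Bbb3 to Db4, a major third (4 semitones).

M3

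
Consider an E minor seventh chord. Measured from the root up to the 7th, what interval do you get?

minor seventh

The chord tones of E minor seventh are E G B D.
That puts E below D.
From E to D: 10 semitones over a seventh = minor.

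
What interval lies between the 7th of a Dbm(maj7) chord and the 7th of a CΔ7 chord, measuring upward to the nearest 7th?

The 7th of Dbm(maj7) is C; the 7th of CΔ7 is B.
From C to B is 11 semitones, exactly the major seventh.

major seventh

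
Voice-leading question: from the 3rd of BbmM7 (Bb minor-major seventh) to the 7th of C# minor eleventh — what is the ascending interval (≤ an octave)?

augmented sixth

BbmM7 (Bb minor-major seventh) has Db as its 3rd, and C# minor eleventh has B as its 7th.
From Db to B: 10 semitones over a sixth = augmented.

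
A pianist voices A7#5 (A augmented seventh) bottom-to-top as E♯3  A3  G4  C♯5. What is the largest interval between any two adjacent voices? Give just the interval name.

minor seventh

Adjacent intervals: E♯3→A3 = diminished fourth; A3→G4 = minor seventh; G4→C♯5 = augmented fourth.
The largest is A3 to G4, a minor seventh (10 semitones).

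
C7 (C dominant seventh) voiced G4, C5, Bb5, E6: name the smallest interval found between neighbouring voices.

P4

Adjacent intervals: G4→C5 = perfect fourth; C5→Bb5 = minor seventh; Bb5→E6 = augmented fourth.
The smallest is G4 to C5, a perfect fourth (5 semitones).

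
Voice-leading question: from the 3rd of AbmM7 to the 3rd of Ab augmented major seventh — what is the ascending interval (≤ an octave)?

AbmM7 has Cb as its 3rd, and Ab augmented major seventh has C as its 3rd.
From Cb to C: 1 semitone over a unison = augmented.

A1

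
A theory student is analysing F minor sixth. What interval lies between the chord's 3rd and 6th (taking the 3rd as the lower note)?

The chord tones of F minor sixth are F, Ab, C, D.
That puts Ab below D.
4 letter names make it a fourth; at 6 semitones (a half step wider than perfect) the quality is augmented.

A4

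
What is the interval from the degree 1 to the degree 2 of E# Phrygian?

The scale runs E# F# G# A# B# C# D#.
Degree 1 = E#; 2nd scale degree = F#.
2 letter names make it a second; at 1 semitone (a half step narrower than major) the quality is minor.

minor 2nd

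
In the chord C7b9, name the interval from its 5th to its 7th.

minor 3rd

The chord tones of C dominant seventh flat nine are C–E–G–Bb–Db.
So we need the interval from G up to Bb.
G up to Bb is 3 semitones, a half step narrower than a major third, so the interval is minor.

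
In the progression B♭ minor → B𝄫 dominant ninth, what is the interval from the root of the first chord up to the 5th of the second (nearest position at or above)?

d5

B♭ minor has B♭ as its root, and B𝄫 dominant ninth has F♭ as its 5th.
From B♭ to F♭: 6 semitones over a fifth = diminished.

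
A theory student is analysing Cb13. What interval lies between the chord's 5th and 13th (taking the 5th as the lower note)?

The chord tones of Cb13 (Cb dominant thirteenth) are Cb Eb Gb Bbb Db Ab.
That puts Gb below Ab.
Gb up to Ab spans 9 letter names and 14 semitones — a major ninth.

major 9th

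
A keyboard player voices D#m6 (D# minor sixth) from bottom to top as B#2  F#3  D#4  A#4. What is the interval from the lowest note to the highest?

The outer voices are B#2 and A#4.
14 letter names make it a fourteenth; at 22 semitones (a half step narrower than major) the quality is minor.

minor fourteenth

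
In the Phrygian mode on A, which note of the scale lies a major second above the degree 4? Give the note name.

The scale is A Bb C D E F G.
The degree 4 is D; a major second above that is E — scale degree 5.

E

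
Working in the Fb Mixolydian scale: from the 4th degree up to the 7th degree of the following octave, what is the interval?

The scale runs Fb Gb Ab Bbb Cb Db Ebb.
So we need the interval from Bbb up to Ebb.
Bbb up to Ebb spans 11 letter names and 17 semitones — a perfect eleventh.

perfect eleventh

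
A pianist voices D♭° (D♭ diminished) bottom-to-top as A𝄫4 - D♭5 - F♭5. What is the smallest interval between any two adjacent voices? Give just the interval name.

minor third

Adjacent intervals: A𝄫4→D♭5 = augmented fourth; D♭5→F♭5 = minor third.
The smallest is D♭5 to F♭5, a minor third (3 semitones).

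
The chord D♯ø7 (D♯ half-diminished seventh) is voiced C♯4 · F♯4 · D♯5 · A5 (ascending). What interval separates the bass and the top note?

minor 13th

The outer voices are C♯4 and A5.
C♯ up to A is 20 semitones, a half step narrower than a major thirteenth, so the interval is minor.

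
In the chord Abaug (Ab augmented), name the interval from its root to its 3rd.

major third

The chord tones of Abaug are Ab, C, E.
So we need the interval from Ab up to C.
Counting 3 letters and 4 half steps from Ab gives a major third.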